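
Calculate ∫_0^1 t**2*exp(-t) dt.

2 - 5*exp(-1)

Integrate by parts twice (u = t^2, dv = exp(-t) dt).
An antiderivative is F(t) = (-t**2 - 2*t - 2)*exp(-t).
Then F(1) - F(0) = (-5*exp(-1)) - (-2) = 2 - 5*exp(-1).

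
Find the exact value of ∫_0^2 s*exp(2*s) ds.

1/4 + 3*exp(4)/4

Integrate by parts once (u = s, dv = exp(2*s) ds).
An antiderivative is F(s) = (2*s - 1)*exp(2*s)/4.
Then F(2) - F(0) = (3*exp(4)/4) - (-1/4) = 1/4 + 3*exp(4)/4.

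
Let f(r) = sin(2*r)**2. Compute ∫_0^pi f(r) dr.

pi/2

Use the identity sin^2(2*r) = (1 - cos(4*r))/2.
An antiderivative is F(r) = r/2 - sin(4*r)/8.
Then F(pi) - F(0) = (pi/2) - (0) = pi/2.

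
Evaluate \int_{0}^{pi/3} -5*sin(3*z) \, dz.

-10/3

An antiderivative is F(z) = 5*cos(3*z)/3.
Then F(pi/3) - F(0) = (-5/3) - (5/3) = -10/3.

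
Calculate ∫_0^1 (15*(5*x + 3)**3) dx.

12045/4

Let u = 5*x + 3, so du = 5 dx. When x = 0, u = 3; when x = 1, u = 8.
The integral becomes 3·∫ u**3 du from 3 to 8, with antiderivative 3*u**4/4.
Back in x: F(x) = 3*(5*x + 3)**4/4.
Then F(1) - F(0) = (3072) - (243/4) = 12045/4.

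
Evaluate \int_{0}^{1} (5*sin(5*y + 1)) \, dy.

Let u = 5*y + 1, so du = 5 dy. When y = 0, u = 1; when y = 1, u = 6.
The integral becomes ∫ sin(u) du from 1 to 6, with antiderivative -cos(u).
Back in y: F(y) = -cos(5*y + 1).
Then F(1) - F(0) = (-cos(6)) - (-cos(1)) = -cos(6) + cos(1).

-cos(6) + cos(1)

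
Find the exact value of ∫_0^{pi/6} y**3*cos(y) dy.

-3*sqrt(3) - pi/2 + pi**3/432 + sqrt(3)*pi**2/24 + 6

Integrate by parts 3 times (u = y^3, dv = cos(y) dy).
An antiderivative is F(y) = y**3*sin(y) + 3*y**2*cos(y) - 6*y*sin(y) - 6*cos(y).
Then F(pi/6) - F(0) = (-3*sqrt(3) - pi/2 + pi**3/432 + sqrt(3)*pi**2/24) - (-6) = -3*sqrt(3) - pi/2 + pi**3/432 + sqrt(3)*pi**2/24 + 6.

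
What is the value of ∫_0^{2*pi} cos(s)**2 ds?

pi

Use the identity cos^2(s) = (1 + cos(2*s))/2.
An antiderivative is F(s) = s/2 + sin(2*s)/4.
Then F(2*pi) - F(0) = (pi) - (0) = pi.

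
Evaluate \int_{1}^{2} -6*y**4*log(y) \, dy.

186/25 - 192*log(2)/5

Integrate by parts once (u = ln y, dv = -6*y**4 dy).
An antiderivative is F(y) = -6*y**5*(5*log(y) - 1)/25.
Then F(2) - F(1) = (192/25 - 192*log(2)/5) - (6/25) = 186/25 - 192*log(2)/5.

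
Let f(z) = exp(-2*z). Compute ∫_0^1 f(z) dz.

-(1 - exp(2))*exp(-2)/2

An antiderivative is F(z) = -exp(-2*z)/2.
Then F(1) - F(0) = (-exp(-2)/2) - (-1/2) = -(1 - exp(2))*exp(-2)/2.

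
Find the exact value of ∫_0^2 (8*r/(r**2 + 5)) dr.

Let u = r**2 + 5, so du = 2*r dr. When r = 0, u = 5; when r = 2, u = 9.
The integral becomes 4·∫ 1/u du from 5 to 9, with antiderivative 4*log(u).
Back in r: F(r) = 4*log(r**2 + 5).
Then F(2) - F(0) = (8*log(3)) - (4*log(5)) = -4*log(5) + 8*log(3).

-4*log(5) + 8*log(3)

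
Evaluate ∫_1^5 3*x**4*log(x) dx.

Integrate by parts once (u = ln x, dv = 3*x**4 dx).
An antiderivative is F(x) = 3*x**5*(5*log(x) - 1)/25.
Then F(5) - F(1) = (-375 + 1875*log(5)) - (-3/25) = -9372/25 + 1875*log(5).

-9372/25 + 1875*log(5)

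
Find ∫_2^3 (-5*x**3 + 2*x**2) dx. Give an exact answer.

By the power rule, an antiderivative is F(x) = -5*x**4/4 + 2*x**3/3.
Then F(3) - F(2) = (-333/4) - (-44/3) = -823/12.

-823/12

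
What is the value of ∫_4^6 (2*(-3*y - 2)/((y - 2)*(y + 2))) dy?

Factor the denominator: y**2 - 4 = (y + 2)(y - 2).
Partial fractions: 2*(-3*y - 2)/((y - 2)*(y + 2)) = -2/(y + 2) - 4/(y - 2).
An antiderivative is F(y) = -4*log(y - 2) - 2*log(y + 2).
Then F(6) - F(4) = (-14*log(2)) - (-6*log(2) - 2*log(3)) = -8*log(2) + 2*log(3).

-8*log(2) + 2*log(3)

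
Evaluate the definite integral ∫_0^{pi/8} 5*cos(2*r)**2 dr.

Use the identity cos^2(2*r) = (1 + cos(4*r))/2.
An antiderivative is F(r) = 5*r/2 + 5*sin(4*r)/8.
Then F(pi/8) - F(0) = (5/8 + 5*pi/16) - (0) = 5/8 + 5*pi/16.

5/8 + 5*pi/16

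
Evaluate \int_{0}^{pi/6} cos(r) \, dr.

An antiderivative is F(r) = sin(r).
Then F(pi/6) - F(0) = (1/2) - (0) = 1/2.

1/2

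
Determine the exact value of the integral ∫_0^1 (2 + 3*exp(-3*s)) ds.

An antiderivative is F(s) = 2*s - exp(-3*s).
Then F(1) - F(0) = (2 - exp(-3)) - (-1) = 3 - exp(-3).

3 - exp(-3)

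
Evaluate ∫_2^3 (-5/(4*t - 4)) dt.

-5*log(2)/4

An antiderivative is F(t) = -5*log(4*t - 4)/4.
Then F(3) - F(2) = (-15*log(2)/4) - (-5*log(2)/2) = -5*log(2)/4.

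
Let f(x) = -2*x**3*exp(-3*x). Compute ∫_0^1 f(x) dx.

-4/27 + 52*exp(-3)/27

Integrate by parts 3 times (u = x^3, dv = -2*exp(-3*x) dx).
An antiderivative is F(x) = (18*x**3 + 18*x**2 + 12*x + 4)*exp(-3*x)/27.
Then F(1) - F(0) = (52*exp(-3)/27) - (4/27) = -4/27 + 52*exp(-3)/27.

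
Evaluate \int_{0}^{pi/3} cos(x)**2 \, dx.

sqrt(3)/8 + pi/6

Use the identity cos^2(x) = (1 + cos(2*x))/2.
An antiderivative is F(x) = x/2 + sin(2*x)/4.
Then F(pi/3) - F(0) = (sqrt(3)/8 + pi/6) - (0) = sqrt(3)/8 + pi/6.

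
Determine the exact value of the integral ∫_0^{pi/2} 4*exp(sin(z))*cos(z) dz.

Let u = sin(z), so du = cos(z) dz. When z = 0, u = 0; when z = pi/2, u = 1.
The integral becomes 4·∫ exp(u) du from 0 to 1, with antiderivative 4*exp(u).
Back in z: F(z) = 4*exp(sin(z)).
Then F(pi/2) - F(0) = (4*E) - (4) = -4 + 4*E.

-4 + 4*E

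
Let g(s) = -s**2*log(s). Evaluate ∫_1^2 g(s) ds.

7/9 - 8*log(2)/3

Integrate by parts once (u = ln s, dv = -s**2 ds).
An antiderivative is F(s) = -s**3*(3*log(s) - 1)/9.
Then F(2) - F(1) = (8/9 - 8*log(2)/3) - (1/9) = 7/9 - 8*log(2)/3.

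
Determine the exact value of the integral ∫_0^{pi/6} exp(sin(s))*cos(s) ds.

Let u = sin(s), so du = cos(s) ds. When s = 0, u = 0; when s = pi/6, u = 1/2.
The integral becomes ∫ exp(u) du from 0 to 1/2, with antiderivative exp(u).
Back in s: F(s) = exp(sin(s)).
Then F(pi/6) - F(0) = (exp(1/2)) - (1) = -1 + exp(1/2).

-1 + exp(1/2)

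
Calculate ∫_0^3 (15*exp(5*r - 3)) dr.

Let u = 5*r - 3, so du = 5 dr. When r = 0, u = -3; when r = 3, u = 12.
The integral becomes 3·∫ exp(u) du from -3 to 12, with antiderivative 3*exp(u).
Back in r: F(r) = 3*exp(5*r - 3).
Then F(3) - F(0) = (3*exp(12)) - (3*exp(-3)) = -(3 - 3*exp(15))*exp(-3).

-(3 - 3*exp(15))*exp(-3)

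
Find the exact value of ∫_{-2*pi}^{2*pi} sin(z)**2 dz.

Use the identity sin^2(z) = (1 - cos(2*z))/2.
An antiderivative is F(z) = z/2 - sin(2*z)/4.
Then F(2*pi) - F(-2*pi) = (pi) - (-pi) = 2*pi.

2*pi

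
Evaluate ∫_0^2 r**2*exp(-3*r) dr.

2/27 - 50*exp(-6)/27

Integrate by parts twice (u = r^2, dv = exp(-3*r) dr).
An antiderivative is F(r) = (-9*r**2 - 6*r - 2)*exp(-3*r)/27.
Then F(2) - F(0) = (-50*exp(-6)/27) - (-2/27) = 2/27 - 50*exp(-6)/27.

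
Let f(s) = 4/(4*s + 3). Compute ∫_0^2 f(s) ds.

log(11/3)

An antiderivative is F(s) = log(4*s + 3).
Then F(2) - F(0) = (log(11)) - (log(3)) = log(11/3).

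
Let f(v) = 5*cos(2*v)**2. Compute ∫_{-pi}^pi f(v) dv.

Use the identity cos^2(2*v) = (1 + cos(4*v))/2.
An antiderivative is F(v) = 5*v/2 + 5*sin(4*v)/8.
Then F(pi) - F(-pi) = (5*pi/2) - (-5*pi/2) = 5*pi.

5*pi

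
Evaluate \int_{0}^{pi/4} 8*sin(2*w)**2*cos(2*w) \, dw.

4/3

Let u = sin(2*w), so du = 2*cos(2*w) dw. When w = 0, u = 0; when w = pi/4, u = 1.
The integral becomes 4·∫ u**2 du from 0 to 1, with antiderivative 4*u**3/3.
Back in w: F(w) = 4*sin(2*w)**3/3.
Then F(pi/4) - F(0) = (4/3) - (0) = 4/3.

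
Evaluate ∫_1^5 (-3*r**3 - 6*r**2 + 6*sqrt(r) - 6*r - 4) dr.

-808 + 20*sqrt(5)

By the power rule, an antiderivative is F(r) = -3*r**4/4 + 4*r**(3/2) - 2*r**3 - 3*r**2 - 4*r.
Then F(5) - F(1) = (-3255/4 + 20*sqrt(5)) - (-23/4) = -808 + 20*sqrt(5).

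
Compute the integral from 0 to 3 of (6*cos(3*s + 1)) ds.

-2*sin(1) + 2*sin(10)

Let u = 3*s + 1, so du = 3 ds. When s = 0, u = 1; when s = 3, u = 10.
The integral becomes 2·∫ cos(u) du from 1 to 10, with antiderivative 2*sin(u).
Back in s: F(s) = 2*sin(3*s + 1).
Then F(3) - F(0) = (2*sin(10)) - (2*sin(1)) = -2*sin(1) + 2*sin(10).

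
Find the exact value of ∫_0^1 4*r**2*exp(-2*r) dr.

Integrate by parts twice (u = r^2, dv = 4*exp(-2*r) dr).
An antiderivative is F(r) = (-2*r**2 - 2*r - 1)*exp(-2*r).
Then F(1) - F(0) = (-5*exp(-2)) - (-1) = 1 - 5*exp(-2).

1 - 5*exp(-2)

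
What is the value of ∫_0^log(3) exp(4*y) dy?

20

Let u = exp(y), so du = exp(y) dy. When y = 0, u = 1; when y = log(3), u = 3.
The integral becomes ∫ u**3 du from 1 to 3, with antiderivative u**4/4.
Back in y: F(y) = exp(4*y)/4.
Then F(log(3)) - F(0) = (81/4) - (1/4) = 20.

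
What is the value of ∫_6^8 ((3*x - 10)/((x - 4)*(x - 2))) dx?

log(9/2)

Factor the denominator: x**2 - 6*x + 8 = (x - 2)(x - 4).
Partial fractions: (3*x - 10)/((x - 4)*(x - 2)) = 2/(x - 2) + 1/(x - 4).
An antiderivative is F(x) = log(x - 4) + 2*log(x - 2).
Then F(8) - F(6) = (2*log(3) + 4*log(2)) - (log(32)) = log(9/2).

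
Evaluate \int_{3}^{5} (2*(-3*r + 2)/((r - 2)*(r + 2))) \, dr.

-4*log(7) - 2*log(3) + 4*log(5)

Factor the denominator: r**2 - 4 = (r + 2)(r - 2).
Partial fractions: 2*(-3*r + 2)/((r - 2)*(r + 2)) = -4/(r + 2) - 2/(r - 2).
An antiderivative is F(r) = -2*log(r - 2) - 4*log(r + 2).
Then F(5) - F(3) = (-4*log(7) - 2*log(3)) - (-4*log(5)) = -4*log(7) - 2*log(3) + 4*log(5).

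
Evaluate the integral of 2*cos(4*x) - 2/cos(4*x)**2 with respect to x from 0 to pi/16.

An antiderivative is F(x) = sin(4*x)/2 - tan(4*x)/2.
Then F(pi/16) - F(0) = (-1/2 + sqrt(2)/4) - (0) = -1/2 + sqrt(2)/4.

-1/2 + sqrt(2)/4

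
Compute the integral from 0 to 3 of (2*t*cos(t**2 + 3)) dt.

sin(12) - sin(3)

Let u = t**2 + 3, so du = 2*t dt. When t = 0, u = 3; when t = 3, u = 12.
The integral becomes ∫ cos(u) du from 3 to 12, with antiderivative sin(u).
Back in t: F(t) = sin(t**2 + 3).
Then F(3) - F(0) = (sin(12)) - (sin(3)) = sin(12) - sin(3).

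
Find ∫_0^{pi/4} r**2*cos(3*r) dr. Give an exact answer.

sqrt(2)*(-24*pi - 32 + 9*pi**2)/864

Integrate by parts twice (u = r^2, dv = cos(3*r) dr).
An antiderivative is F(r) = r**2*sin(3*r)/3 + 2*r*cos(3*r)/9 - 2*sin(3*r)/27.
Then F(pi/4) - F(0) = (sqrt(2)*(-24*pi - 32 + 9*pi**2)/864) - (0) = sqrt(2)*(-24*pi - 32 + 9*pi**2)/864.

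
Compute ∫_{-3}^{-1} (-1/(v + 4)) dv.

An antiderivative is F(v) = -log(v + 4).
Then F(-1) - F(-3) = (-log(3)) - (0) = -log(3).

-log(3)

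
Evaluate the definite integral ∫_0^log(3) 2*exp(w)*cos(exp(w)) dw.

Let u = exp(w), so du = exp(w) dw. When w = 0, u = 1; when w = log(3), u = 3.
The integral becomes 2·∫ cos(u) du from 1 to 3, with antiderivative 2*sin(u).
Back in w: F(w) = 2*sin(exp(w)).
Then F(log(3)) - F(0) = (2*sin(3)) - (2*sin(1)) = -2*sin(1) + 2*sin(3).

-2*sin(1) + 2*sin(3)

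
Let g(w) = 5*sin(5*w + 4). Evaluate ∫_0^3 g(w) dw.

Let u = 5*w + 4, so du = 5 dw. When w = 0, u = 4; when w = 3, u = 19.
The integral becomes ∫ sin(u) du from 4 to 19, with antiderivative -cos(u).
Back in w: F(w) = -cos(5*w + 4).
Then F(3) - F(0) = (-cos(19)) - (-cos(4)) = -cos(19) + cos(4).

-cos(19) + cos(4)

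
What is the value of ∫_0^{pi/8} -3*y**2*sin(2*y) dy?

Integrate by parts twice (u = y^2, dv = -3*sin(2*y) dy).
An antiderivative is F(y) = 3*y**2*cos(2*y)/2 - 3*y*sin(2*y)/2 - 3*cos(2*y)/4.
Then F(pi/8) - F(0) = (3*sqrt(2)*(-32 - 8*pi + pi**2)/256) - (-3/4) = -3*sqrt(2)/8 - 3*sqrt(2)*pi/32 + 3*sqrt(2)*pi**2/256 + 3/4.

-3*sqrt(2)/8 - 3*sqrt(2)*pi/32 + 3*sqrt(2)*pi**2/256 + 3/4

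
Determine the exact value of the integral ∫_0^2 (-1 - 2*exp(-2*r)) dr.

An antiderivative is F(r) = -r + exp(-2*r).
Then F(2) - F(0) = (-2 + exp(-4)) - (1) = -3 + exp(-4).

-3 + exp(-4)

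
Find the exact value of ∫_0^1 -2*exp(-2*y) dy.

-1 + exp(-2)

An antiderivative is F(y) = exp(-2*y).
Then F(1) - F(0) = (exp(-2)) - (1) = -1 + exp(-2).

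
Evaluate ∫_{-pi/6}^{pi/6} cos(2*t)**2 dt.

Use the identity cos^2(2*t) = (1 + cos(4*t))/2.
An antiderivative is F(t) = t/2 + sin(4*t)/8.
Then F(pi/6) - F(-pi/6) = (sqrt(3)/16 + pi/12) - (-pi/12 - sqrt(3)/16) = sqrt(3)/8 + pi/6.

sqrt(3)/8 + pi/6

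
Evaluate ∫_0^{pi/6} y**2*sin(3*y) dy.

-2/27 + pi/27

Integrate by parts twice (u = y^2, dv = sin(3*y) dy).
An antiderivative is F(y) = -y**2*cos(3*y)/3 + 2*y*sin(3*y)/9 + 2*cos(3*y)/27.
Then F(pi/6) - F(0) = (pi/27) - (2/27) = -2/27 + pi/27.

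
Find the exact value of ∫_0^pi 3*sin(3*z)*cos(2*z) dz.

18/5

Use the identity sin(3*z)cos(2*z) = [sin(5*z) + sin(z)]/2.
An antiderivative is F(z) = -3*cos(z)/2 - 3*cos(5*z)/10.
Then F(pi) - F(0) = (9/5) - (-9/5) = 18/5.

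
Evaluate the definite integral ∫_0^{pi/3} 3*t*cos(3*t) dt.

Integrate by parts once (u = t, dv = 3*cos(3*t) dt).
An antiderivative is F(t) = t*sin(3*t) + cos(3*t)/3.
Then F(pi/3) - F(0) = (-1/3) - (1/3) = -2/3.

-2/3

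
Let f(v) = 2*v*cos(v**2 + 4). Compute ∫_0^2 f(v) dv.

-sin(4) + sin(8)

Let u = v**2 + 4, so du = 2*v dv. When v = 0, u = 4; when v = 2, u = 8.
The integral becomes ∫ cos(u) du from 4 to 8, with antiderivative sin(u).
Back in v: F(v) = sin(v**2 + 4).
Then F(2) - F(0) = (sin(8)) - (sin(4)) = -sin(4) + sin(8).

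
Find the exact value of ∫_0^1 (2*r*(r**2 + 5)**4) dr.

4651/5

Let u = r**2 + 5, so du = 2*r dr. When r = 0, u = 5; when r = 1, u = 6.
The integral becomes ∫ u**4 du from 5 to 6, with antiderivative u**5/5.
Back in r: F(r) = (r**2 + 5)**5/5.
Then F(1) - F(0) = (7776/5) - (625) = 4651/5.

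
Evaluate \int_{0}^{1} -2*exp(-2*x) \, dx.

An antiderivative is F(x) = exp(-2*x).
Then F(1) - F(0) = (exp(-2)) - (1) = -1 + exp(-2).

-1 + exp(-2)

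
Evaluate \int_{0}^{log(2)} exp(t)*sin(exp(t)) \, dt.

-cos(2) + cos(1)

Let u = exp(t), so du = exp(t) dt. When t = 0, u = 1; when t = log(2), u = 2.
The integral becomes ∫ sin(u) du from 1 to 2, with antiderivative -cos(u).
Back in t: F(t) = -cos(exp(t)).
Then F(log(2)) - F(0) = (-cos(2)) - (-cos(1)) = -cos(2) + cos(1).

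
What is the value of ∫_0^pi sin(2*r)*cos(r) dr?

Use the identity sin(2*r)cos(r) = [sin(3*r) + sin(r)]/2.
An antiderivative is F(r) = -cos(r)/2 - cos(3*r)/6.
Then F(pi) - F(0) = (2/3) - (-2/3) = 4/3.

4/3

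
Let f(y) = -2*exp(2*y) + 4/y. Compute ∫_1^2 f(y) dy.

An antiderivative is F(y) = -exp(2*y) + 4*log(y).
Then F(2) - F(1) = (-exp(4) + log(16)) - (-exp(2)) = -exp(4) + log(16) + exp(2).

-exp(4) + log(16) + exp(2)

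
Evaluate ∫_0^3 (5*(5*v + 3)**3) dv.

Let u = 5*v + 3, so du = 5 dv. When v = 0, u = 3; when v = 3, u = 18.
The integral becomes ∫ u**3 du from 3 to 18, with antiderivative u**4/4.
Back in v: F(v) = (5*v + 3)**4/4.
Then F(3) - F(0) = (26244) - (81/4) = 104895/4.

104895/4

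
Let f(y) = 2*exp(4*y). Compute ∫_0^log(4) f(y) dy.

255/2

Let u = exp(y), so du = exp(y) dy. When y = 0, u = 1; when y = log(4), u = 4.
The integral becomes 2·∫ u**3 du from 1 to 4, with antiderivative u**4/2.
Back in y: F(y) = exp(4*y)/2.
Then F(log(4)) - F(0) = (128) - (1/2) = 255/2.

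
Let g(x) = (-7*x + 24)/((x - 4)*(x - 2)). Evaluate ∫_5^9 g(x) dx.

Factor the denominator: x**2 - 6*x + 8 = (x - 2)(x - 4).
Partial fractions: (-7*x + 24)/((x - 4)*(x - 2)) = -5/(x - 2) - 2/(x - 4).
An antiderivative is F(x) = -2*log(x - 4) - 5*log(x - 2).
Then F(9) - F(5) = (-5*log(7) - 2*log(5)) - (-5*log(3)) = -5*log(7) - 2*log(5) + 5*log(3).

-5*log(7) - 2*log(5) + 5*log(3)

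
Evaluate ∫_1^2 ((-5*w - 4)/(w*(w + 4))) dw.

-4*log(3) - 5*log(2) + 4*log(5)

Factor the denominator: w**2 + 4*w = (w + 4)w.
Partial fractions: (-5*w - 4)/(w*(w + 4)) = -4/(w + 4) - 1/w.
An antiderivative is F(w) = -log(w) - 4*log(w + 4).
Then F(2) - F(1) = (-4*log(3) - 5*log(2)) - (-4*log(5)) = -4*log(3) - 5*log(2) + 4*log(5).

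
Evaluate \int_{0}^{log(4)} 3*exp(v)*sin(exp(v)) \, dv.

Let u = exp(v), so du = exp(v) dv. When v = 0, u = 1; when v = log(4), u = 4.
The integral becomes 3·∫ sin(u) du from 1 to 4, with antiderivative -3*cos(u).
Back in v: F(v) = -3*cos(exp(v)).
Then F(log(4)) - F(0) = (-3*cos(4)) - (-3*cos(1)) = 3*cos(1) - 3*cos(4).

3*cos(1) - 3*cos(4)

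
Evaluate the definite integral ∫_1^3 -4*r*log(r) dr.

8 - 18*log(3)

Integrate by parts once (u = ln r, dv = -4*r dr).
An antiderivative is F(r) = -r**2*(2*log(r) - 1).
Then F(3) - F(1) = (9 - 18*log(3)) - (1) = 8 - 18*log(3).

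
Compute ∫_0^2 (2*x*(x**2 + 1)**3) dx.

156

Let u = x**2 + 1, so du = 2*x dx. When x = 0, u = 1; when x = 2, u = 5.
The integral becomes ∫ u**3 du from 1 to 5, with antiderivative u**4/4.
Back in x: F(x) = (x**2 + 1)**4/4.
Then F(2) - F(0) = (625/4) - (1/4) = 156.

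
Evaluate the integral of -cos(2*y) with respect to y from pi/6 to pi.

An antiderivative is F(y) = -sin(2*y)/2.
Then F(pi) - F(pi/6) = (0) - (-sqrt(3)/4) = sqrt(3)/4.

sqrt(3)/4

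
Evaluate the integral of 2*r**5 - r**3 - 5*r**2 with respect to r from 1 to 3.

By the power rule, an antiderivative is F(r) = r**6/3 - r**4/4 - 5*r**3/3.
Then F(3) - F(1) = (711/4) - (-19/12) = 538/3.

538/3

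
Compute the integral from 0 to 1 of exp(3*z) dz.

-1/3 + exp(3)/3

An antiderivative is F(z) = exp(3*z)/3.
Then F(1) - F(0) = (exp(3)/3) - (1/3) = -1/3 + exp(3)/3.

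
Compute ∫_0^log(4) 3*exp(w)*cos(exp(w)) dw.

Let u = exp(w), so du = exp(w) dw. When w = 0, u = 1; when w = log(4), u = 4.
The integral becomes 3·∫ cos(u) du from 1 to 4, with antiderivative 3*sin(u).
Back in w: F(w) = 3*sin(exp(w)).
Then F(log(4)) - F(0) = (3*sin(4)) - (3*sin(1)) = -3*sin(1) + 3*sin(4).

-3*sin(1) + 3*sin(4)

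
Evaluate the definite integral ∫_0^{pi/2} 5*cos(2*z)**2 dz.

5*pi/4

Use the identity cos^2(2*z) = (1 + cos(4*z))/2.
An antiderivative is F(z) = 5*z/2 + 5*sin(4*z)/8.
Then F(pi/2) - F(0) = (5*pi/4) - (0) = 5*pi/4.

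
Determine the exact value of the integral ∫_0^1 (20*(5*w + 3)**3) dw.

4015

Let u = 5*w + 3, so du = 5 dw. When w = 0, u = 3; when w = 1, u = 8.
The integral becomes 4·∫ u**3 du from 3 to 8, with antiderivative u**4.
Back in w: F(w) = (5*w + 3)**4.
Then F(1) - F(0) = (4096) - (81) = 4015.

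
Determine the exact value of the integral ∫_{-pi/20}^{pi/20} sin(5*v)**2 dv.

-1/10 + pi/20

Use the identity sin^2(5*v) = (1 - cos(10*v))/2.
An antiderivative is F(v) = v/2 - sin(10*v)/20.
Then F(pi/20) - F(-pi/20) = (-1/20 + pi/40) - (1/20 - pi/40) = -1/10 + pi/20.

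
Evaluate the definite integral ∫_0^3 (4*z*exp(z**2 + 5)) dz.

-2*(1 - exp(9))*exp(5)

Let u = z**2 + 5, so du = 2*z dz. When z = 0, u = 5; when z = 3, u = 14.
The integral becomes 2·∫ exp(u) du from 5 to 14, with antiderivative 2*exp(u).
Back in z: F(z) = 2*exp(z**2 + 5).
Then F(3) - F(0) = (2*exp(14)) - (2*exp(5)) = -2*(1 - exp(9))*exp(5).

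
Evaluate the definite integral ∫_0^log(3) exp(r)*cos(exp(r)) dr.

Let u = exp(r), so du = exp(r) dr. When r = 0, u = 1; when r = log(3), u = 3.
The integral becomes ∫ cos(u) du from 1 to 3, with antiderivative sin(u).
Back in r: F(r) = sin(exp(r)).
Then F(log(3)) - F(0) = (sin(3)) - (sin(1)) = -sin(1) + sin(3).

-sin(1) + sin(3)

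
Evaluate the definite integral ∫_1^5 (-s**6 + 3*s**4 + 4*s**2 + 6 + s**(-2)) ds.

-955084/105

By the power rule, an antiderivative is F(s) = -s**7/7 + 3*s**5/5 + 4*s**3/3 + 6*s - 1/s.
Then F(5) - F(1) = (-954371/105) - (713/105) = -955084/105.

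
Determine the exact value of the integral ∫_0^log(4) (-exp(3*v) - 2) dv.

-21 - log(16)

An antiderivative is F(v) = -exp(3*v)/3 - 2*v.
Then F(log(4)) - F(0) = (-64/3 - log(16)) - (-1/3) = -21 - log(16).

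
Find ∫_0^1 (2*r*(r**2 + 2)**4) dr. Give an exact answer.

Let u = r**2 + 2, so du = 2*r dr. When r = 0, u = 2; when r = 1, u = 3.
The integral becomes ∫ u**4 du from 2 to 3, with antiderivative u**5/5.
Back in r: F(r) = (r**2 + 2)**5/5.
Then F(1) - F(0) = (243/5) - (32/5) = 211/5.

211/5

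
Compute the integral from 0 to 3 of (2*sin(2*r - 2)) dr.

cos(2) - cos(4)

Let u = 2*r - 2, so du = 2 dr. When r = 0, u = -2; when r = 3, u = 4.
The integral becomes ∫ sin(u) du from -2 to 4, with antiderivative -cos(u).
Back in r: F(r) = -cos(2*r - 2).
Then F(3) - F(0) = (-cos(4)) - (-cos(2)) = cos(2) - cos(4).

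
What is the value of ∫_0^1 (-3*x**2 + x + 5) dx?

By the power rule, an antiderivative is F(x) = -x**3 + x**2/2 + 5*x.
Then F(1) - F(0) = (9/2) - (0) = 9/2.

9/2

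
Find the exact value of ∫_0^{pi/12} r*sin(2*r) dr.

-sqrt(3)*pi/48 + 1/8

Integrate by parts once (u = r, dv = sin(2*r) dr).
An antiderivative is F(r) = -r*cos(2*r)/2 + sin(2*r)/4.
Then F(pi/12) - F(0) = (-sqrt(3)*pi/48 + 1/8) - (0) = -sqrt(3)*pi/48 + 1/8.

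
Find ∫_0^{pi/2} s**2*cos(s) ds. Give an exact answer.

-2 + pi**2/4

Integrate by parts twice (u = s^2, dv = cos(s) ds).
An antiderivative is F(s) = s**2*sin(s) + 2*s*cos(s) - 2*sin(s).
Then F(pi/2) - F(0) = (-2 + pi**2/4) - (0) = -2 + pi**2/4.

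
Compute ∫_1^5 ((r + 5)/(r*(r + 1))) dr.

Factor the denominator: r**2 + r = (r + 1)r.
Partial fractions: (r + 5)/(r*(r + 1)) = -4/(r + 1) + 5/r.
An antiderivative is F(r) = 5*log(r) - 4*log(r + 1).
Then F(5) - F(1) = (-4*log(3) - 4*log(2) + 5*log(5)) - (-log(16)) = -4*log(3) + 5*log(5).

-4*log(3) + 5*log(5)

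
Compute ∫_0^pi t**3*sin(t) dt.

pi*(-6 + pi**2)

Integrate by parts 3 times (u = t^3, dv = sin(t) dt).
An antiderivative is F(t) = -t**3*cos(t) + 3*t**2*sin(t) + 6*t*cos(t) - 6*sin(t).
Then F(pi) - F(0) = (pi*(-6 + pi**2)) - (0) = pi*(-6 + pi**2).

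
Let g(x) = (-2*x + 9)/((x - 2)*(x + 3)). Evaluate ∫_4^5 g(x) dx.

Factor the denominator: x**2 + x - 6 = (x + 3)(x - 2).
Partial fractions: (-2*x + 9)/((x - 2)*(x + 3)) = -3/(x + 3) + 1/(x - 2).
An antiderivative is F(x) = log(x - 2) - 3*log(x + 3).
Then F(5) - F(4) = (-9*log(2) + log(3)) - (-3*log(7) + log(2)) = -10*log(2) + log(3) + 3*log(7).

-10*log(2) + log(3) + 3*log(7)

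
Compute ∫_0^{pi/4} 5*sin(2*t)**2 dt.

Use the identity sin^2(2*t) = (1 - cos(4*t))/2.
An antiderivative is F(t) = 5*t/2 - 5*sin(4*t)/8.
Then F(pi/4) - F(0) = (5*pi/8) - (0) = 5*pi/8.

5*pi/8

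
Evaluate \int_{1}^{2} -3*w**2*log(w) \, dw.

Integrate by parts once (u = ln w, dv = -3*w**2 dw).
An antiderivative is F(w) = -w**3*(3*log(w) - 1)/3.
Then F(2) - F(1) = (8/3 - 8*log(2)) - (1/3) = 7/3 - 8*log(2).

7/3 - 8*log(2)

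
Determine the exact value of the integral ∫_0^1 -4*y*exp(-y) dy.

Integrate by parts once (u = y, dv = -4*exp(-y) dy).
An antiderivative is F(y) = (4*y + 4)*exp(-y).
Then F(1) - F(0) = (8*exp(-1)) - (4) = -4 + 8*exp(-1).

-4 + 8*exp(-1)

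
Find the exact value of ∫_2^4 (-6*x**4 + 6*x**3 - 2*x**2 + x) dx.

-12926/15

By the power rule, an antiderivative is F(x) = -6*x**5/5 + 3*x**4/2 - 2*x**3/3 + x**2/2.
Then F(4) - F(2) = (-13192/15) - (-266/15) = -12926/15.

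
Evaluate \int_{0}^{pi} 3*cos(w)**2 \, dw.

3*pi/2

Use the identity cos^2(w) = (1 + cos(2*w))/2.
An antiderivative is F(w) = 3*w/2 + 3*sin(2*w)/4.
Then F(pi) - F(0) = (3*pi/2) - (0) = 3*pi/2.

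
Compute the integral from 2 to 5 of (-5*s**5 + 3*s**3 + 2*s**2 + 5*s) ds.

-49521/4

By the power rule, an antiderivative is F(s) = -5*s**6/6 + 3*s**4/4 + 2*s**3/3 + 5*s**2/2.
Then F(5) - F(2) = (-49625/4) - (-26) = -49521/4.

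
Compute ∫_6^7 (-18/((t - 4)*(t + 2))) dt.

Factor the denominator: t**2 - 2*t - 8 = (t + 2)(t - 4).
Partial fractions: -18/((t - 4)*(t + 2)) = 3/(t + 2) - 3/(t - 4).
An antiderivative is F(t) = -3*log(t - 4) + 3*log(t + 2).
Then F(7) - F(6) = (log(27)) - (log(64)) = log(27/64).

log(27/64)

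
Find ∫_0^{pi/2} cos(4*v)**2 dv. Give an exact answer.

Use the identity cos^2(4*v) = (1 + cos(8*v))/2.
An antiderivative is F(v) = v/2 + sin(8*v)/16.
Then F(pi/2) - F(0) = (pi/4) - (0) = pi/4.

pi/4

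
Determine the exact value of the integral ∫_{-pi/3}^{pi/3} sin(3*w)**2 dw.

Use the identity sin^2(3*w) = (1 - cos(6*w))/2.
An antiderivative is F(w) = w/2 - sin(6*w)/12.
Then F(pi/3) - F(-pi/3) = (pi/6) - (-pi/6) = pi/3.

pi/3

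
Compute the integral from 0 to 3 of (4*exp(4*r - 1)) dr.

-(1 - exp(12))*exp(-1)

Let u = 4*r - 1, so du = 4 dr. When r = 0, u = -1; when r = 3, u = 11.
The integral becomes ∫ exp(u) du from -1 to 11, with antiderivative exp(u).
Back in r: F(r) = exp(4*r - 1).
Then F(3) - F(0) = (exp(11)) - (exp(-1)) = -(1 - exp(12))*exp(-1).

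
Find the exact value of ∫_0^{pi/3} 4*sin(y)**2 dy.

Use the identity sin^2(y) = (1 - cos(2*y))/2.
An antiderivative is F(y) = 2*y - sin(2*y).
Then F(pi/3) - F(0) = (-sqrt(3)/2 + 2*pi/3) - (0) = -sqrt(3)/2 + 2*pi/3.

-sqrt(3)/2 + 2*pi/3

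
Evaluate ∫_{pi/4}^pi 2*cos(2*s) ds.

-1

An antiderivative is F(s) = sin(2*s).
Then F(pi) - F(pi/4) = (0) - (1) = -1.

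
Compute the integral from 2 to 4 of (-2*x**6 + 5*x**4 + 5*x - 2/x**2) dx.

-50723/14

By the power rule, an antiderivative is F(x) = -2*x**7/7 + x**5 + 5*x**2/2 + 2/x.
Then F(4) - F(2) = (-50633/14) - (45/7) = -50723/14.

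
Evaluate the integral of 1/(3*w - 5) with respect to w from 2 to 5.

An antiderivative is F(w) = log(3*w - 5)/3.
Then F(5) - F(2) = (log(10)/3) - (0) = log(10)/3.

log(10)/3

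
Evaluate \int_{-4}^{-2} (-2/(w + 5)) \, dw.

-log(9)

An antiderivative is F(w) = -2*log(w + 5).
Then F(-2) - F(-4) = (-log(9)) - (0) = -log(9).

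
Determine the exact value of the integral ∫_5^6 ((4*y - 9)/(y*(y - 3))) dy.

Factor the denominator: y**2 - 3*y = y(y - 3).
Partial fractions: (4*y - 9)/(y*(y - 3)) = 3/y + 1/(y - 3).
An antiderivative is F(y) = 3*log(y) + log(y - 3).
Then F(6) - F(5) = (3*log(2) + 4*log(3)) - (log(2) + 3*log(5)) = -3*log(5) + 2*log(2) + 4*log(3).

-3*log(5) + 2*log(2) + 4*log(3)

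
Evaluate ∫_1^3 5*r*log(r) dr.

Integrate by parts once (u = ln r, dv = 5*r dr).
An antiderivative is F(r) = 5*r**2*(2*log(r) - 1)/4.
Then F(3) - F(1) = (-45/4 + 45*log(3)/2) - (-5/4) = -10 + 45*log(3)/2.

-10 + 45*log(3)/2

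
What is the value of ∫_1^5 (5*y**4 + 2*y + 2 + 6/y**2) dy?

15804/5

By the power rule, an antiderivative is F(y) = y**5 + y**2 + 2*y - 6/y.
Then F(5) - F(1) = (15794/5) - (-2) = 15804/5.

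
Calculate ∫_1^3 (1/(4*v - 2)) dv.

log(5)/4

An antiderivative is F(v) = log(4*v - 2)/4.
Then F(3) - F(1) = (log(10)/4) - (log(2)/4) = log(5)/4.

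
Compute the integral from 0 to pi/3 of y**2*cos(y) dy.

-sqrt(3) + sqrt(3)*pi**2/18 + pi/3

Integrate by parts twice (u = y^2, dv = cos(y) dy).
An antiderivative is F(y) = y**2*sin(y) + 2*y*cos(y) - 2*sin(y).
Then F(pi/3) - F(0) = (-sqrt(3) + sqrt(3)*pi**2/18 + pi/3) - (0) = -sqrt(3) + sqrt(3)*pi**2/18 + pi/3.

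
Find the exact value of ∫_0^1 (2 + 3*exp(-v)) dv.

An antiderivative is F(v) = 2*v - 3*exp(-v).
Then F(1) - F(0) = (2 - 3*exp(-1)) - (-3) = 5 - 3*exp(-1).

5 - 3*exp(-1)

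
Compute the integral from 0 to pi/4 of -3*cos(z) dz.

-3*sqrt(2)/2

An antiderivative is F(z) = -3*sin(z).
Then F(pi/4) - F(0) = (-3*sqrt(2)/2) - (0) = -3*sqrt(2)/2.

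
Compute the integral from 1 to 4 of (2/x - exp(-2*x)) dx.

An antiderivative is F(x) = 2*log(x) + exp(-2*x)/2.
Then F(4) - F(1) = (exp(-8)/2 + 4*log(2)) - (exp(-2)/2) = (-exp(6) + 1 + 8*exp(8)*log(2))*exp(-8)/2.

(-exp(6) + 1 + 8*exp(8)*log(2))*exp(-8)/2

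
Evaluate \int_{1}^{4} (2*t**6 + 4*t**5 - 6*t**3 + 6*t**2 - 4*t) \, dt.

99741/14

By the power rule, an antiderivative is F(t) = 2*t**7/7 + 2*t**6/3 - 3*t**4/2 + 2*t**3 - 2*t**2.
Then F(4) - F(1) = (149600/21) - (-23/42) = 99741/14.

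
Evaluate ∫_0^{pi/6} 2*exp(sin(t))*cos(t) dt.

-2 + 2*exp(1/2)

Let u = sin(t), so du = cos(t) dt. When t = 0, u = 0; when t = pi/6, u = 1/2.
The integral becomes 2·∫ exp(u) du from 0 to 1/2, with antiderivative 2*exp(u).
Back in t: F(t) = 2*exp(sin(t)).
Then F(pi/6) - F(0) = (2*exp(1/2)) - (2) = -2 + 2*exp(1/2).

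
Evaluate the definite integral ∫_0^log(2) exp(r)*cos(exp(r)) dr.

-sin(1) + sin(2)

Let u = exp(r), so du = exp(r) dr. When r = 0, u = 1; when r = log(2), u = 2.
The integral becomes ∫ cos(u) du from 1 to 2, with antiderivative sin(u).
Back in r: F(r) = sin(exp(r)).
Then F(log(2)) - F(0) = (sin(2)) - (sin(1)) = -sin(1) + sin(2).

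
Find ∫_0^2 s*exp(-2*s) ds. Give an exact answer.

(-5 + exp(4))*exp(-4)/4

Integrate by parts once (u = s, dv = exp(-2*s) ds).
An antiderivative is F(s) = (-2*s - 1)*exp(-2*s)/4.
Then F(2) - F(0) = (-5*exp(-4)/4) - (-1/4) = (-5 + exp(4))*exp(-4)/4.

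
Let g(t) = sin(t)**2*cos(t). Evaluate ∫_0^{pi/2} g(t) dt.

1/3

Let u = sin(t), so du = cos(t) dt. When t = 0, u = 0; when t = pi/2, u = 1.
The integral becomes ∫ u**2 du from 0 to 1, with antiderivative u**3/3.
Back in t: F(t) = sin(t)**3/3.
Then F(pi/2) - F(0) = (1/3) - (0) = 1/3.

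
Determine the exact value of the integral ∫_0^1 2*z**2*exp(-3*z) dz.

4/27 - 34*exp(-3)/27

Integrate by parts twice (u = z^2, dv = 2*exp(-3*z) dz).
An antiderivative is F(z) = (-18*z**2 - 12*z - 4)*exp(-3*z)/27.
Then F(1) - F(0) = (-34*exp(-3)/27) - (-4/27) = 4/27 - 34*exp(-3)/27.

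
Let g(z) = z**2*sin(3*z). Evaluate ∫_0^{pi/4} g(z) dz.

Integrate by parts twice (u = z^2, dv = sin(3*z) dz).
An antiderivative is F(z) = -z**2*cos(3*z)/3 + 2*z*sin(3*z)/9 + 2*cos(3*z)/27.
Then F(pi/4) - F(0) = (sqrt(2)*(-32 + 24*pi + 9*pi**2)/864) - (2/27) = -2/27 - sqrt(2)/27 + sqrt(2)*pi/36 + sqrt(2)*pi**2/96.

-2/27 - sqrt(2)/27 + sqrt(2)*pi/36 + sqrt(2)*pi**2/96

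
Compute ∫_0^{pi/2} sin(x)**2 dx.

pi/4

Use the identity sin^2(x) = (1 - cos(2*x))/2.
An antiderivative is F(x) = x/2 - sin(2*x)/4.
Then F(pi/2) - F(0) = (pi/4) - (0) = pi/4.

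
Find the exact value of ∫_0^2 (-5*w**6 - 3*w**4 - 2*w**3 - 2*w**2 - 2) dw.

By the power rule, an antiderivative is F(w) = -5*w**7/7 - 3*w**5/5 - w**4/2 - 2*w**3/3 - 2*w.
Then F(2) - F(0) = (-13436/105) - (0) = -13436/105.

-13436/105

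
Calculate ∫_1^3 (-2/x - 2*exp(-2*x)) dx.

-2*log(3) - exp(-2) + exp(-6)

An antiderivative is F(x) = -2*log(x) + exp(-2*x).
Then F(3) - F(1) = (-2*log(3) + exp(-6)) - (exp(-2)) = -2*log(3) - exp(-2) + exp(-6).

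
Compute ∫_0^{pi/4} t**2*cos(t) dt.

sqrt(2)*(-32 + pi**2 + 8*pi)/32

Integrate by parts twice (u = t^2, dv = cos(t) dt).
An antiderivative is F(t) = t**2*sin(t) + 2*t*cos(t) - 2*sin(t).
Then F(pi/4) - F(0) = (sqrt(2)*(-32 + pi**2 + 8*pi)/32) - (0) = sqrt(2)*(-32 + pi**2 + 8*pi)/32.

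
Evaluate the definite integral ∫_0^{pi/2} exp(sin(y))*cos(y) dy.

-1 + E

Let u = sin(y), so du = cos(y) dy. When y = 0, u = 0; when y = pi/2, u = 1.
The integral becomes ∫ exp(u) du from 0 to 1, with antiderivative exp(u).
Back in y: F(y) = exp(sin(y)).
Then F(pi/2) - F(0) = (E) - (1) = -1 + E.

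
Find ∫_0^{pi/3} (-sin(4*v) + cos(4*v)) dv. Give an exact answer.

-3/8 - sqrt(3)/8

An antiderivative is F(v) = sin(4*v)/4 + cos(4*v)/4.
Then F(pi/3) - F(0) = (-sqrt(3)/8 - 1/8) - (1/4) = -3/8 - sqrt(3)/8.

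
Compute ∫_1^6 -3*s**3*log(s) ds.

Integrate by parts once (u = ln s, dv = -3*s**3 ds).
An antiderivative is F(s) = -3*s**4*(4*log(s) - 1)/16.
Then F(6) - F(1) = (-972*log(3) - 972*log(2) + 243) - (3/16) = -972*log(3) - 972*log(2) + 3885/16.

-972*log(3) - 972*log(2) + 3885/16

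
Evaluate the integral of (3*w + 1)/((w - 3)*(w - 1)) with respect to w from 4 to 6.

Factor the denominator: w**2 - 4*w + 3 = (w - 1)(w - 3).
Partial fractions: (3*w + 1)/((w - 3)*(w - 1)) = -2/(w - 1) + 5/(w - 3).
An antiderivative is F(w) = 5*log(w - 3) - 2*log(w - 1).
Then F(6) - F(4) = (-2*log(5) + 5*log(3)) - (-log(9)) = -2*log(5) + 7*log(3).

-2*log(5) + 7*log(3)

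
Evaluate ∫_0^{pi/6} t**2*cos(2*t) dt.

Integrate by parts twice (u = t^2, dv = cos(2*t) dt).
An antiderivative is F(t) = t**2*sin(2*t)/2 + t*cos(2*t)/2 - sin(2*t)/4.
Then F(pi/6) - F(0) = (-sqrt(3)/8 + sqrt(3)*pi**2/144 + pi/24) - (0) = -sqrt(3)/8 + sqrt(3)*pi**2/144 + pi/24.

-sqrt(3)/8 + sqrt(3)*pi**2/144 + pi/24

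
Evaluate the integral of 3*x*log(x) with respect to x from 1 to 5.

Integrate by parts once (u = ln x, dv = 3*x dx).
An antiderivative is F(x) = 3*x**2*(2*log(x) - 1)/4.
Then F(5) - F(1) = (-75/4 + 75*log(5)/2) - (-3/4) = -18 + 75*log(5)/2.

-18 + 75*log(5)/2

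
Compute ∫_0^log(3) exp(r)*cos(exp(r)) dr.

Let u = exp(r), so du = exp(r) dr. When r = 0, u = 1; when r = log(3), u = 3.
The integral becomes ∫ cos(u) du from 1 to 3, with antiderivative sin(u).
Back in r: F(r) = sin(exp(r)).
Then F(log(3)) - F(0) = (sin(3)) - (sin(1)) = -sin(1) + sin(3).

-sin(1) + sin(3)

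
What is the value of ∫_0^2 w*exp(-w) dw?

Integrate by parts once (u = w, dv = exp(-w) dw).
An antiderivative is F(w) = (-w - 1)*exp(-w).
Then F(2) - F(0) = (-3*exp(-2)) - (-1) = 1 - 3*exp(-2).

1 - 3*exp(-2)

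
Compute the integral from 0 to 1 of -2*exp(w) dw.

An antiderivative is F(w) = -2*exp(w).
Then F(1) - F(0) = (-2*E) - (-2) = 2 - 2*E.

2 - 2*E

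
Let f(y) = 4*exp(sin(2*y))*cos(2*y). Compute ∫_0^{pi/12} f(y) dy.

Let u = sin(2*y), so du = 2*cos(2*y) dy. When y = 0, u = 0; when y = pi/12, u = 1/2.
The integral becomes 2·∫ exp(u) du from 0 to 1/2, with antiderivative 2*exp(u).
Back in y: F(y) = 2*exp(sin(2*y)).
Then F(pi/12) - F(0) = (2*exp(1/2)) - (2) = -2 + 2*exp(1/2).

-2 + 2*exp(1/2)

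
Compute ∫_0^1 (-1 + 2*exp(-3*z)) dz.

An antiderivative is F(z) = -z - 2*exp(-3*z)/3.
Then F(1) - F(0) = (-1 - 2*exp(-3)/3) - (-2/3) = (-exp(3) - 2)*exp(-3)/3.

(-exp(3) - 2)*exp(-3)/3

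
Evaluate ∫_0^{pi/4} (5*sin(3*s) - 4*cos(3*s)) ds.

sqrt(2)/6 + 5/3

An antiderivative is F(s) = -4*sin(3*s)/3 - 5*cos(3*s)/3.
Then F(pi/4) - F(0) = (sqrt(2)/6) - (-5/3) = sqrt(2)/6 + 5/3.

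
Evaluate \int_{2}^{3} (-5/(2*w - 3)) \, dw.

-5*log(3)/2

An antiderivative is F(w) = -5*log(2*w - 3)/2.
Then F(3) - F(2) = (-5*log(3)/2) - (0) = -5*log(3)/2.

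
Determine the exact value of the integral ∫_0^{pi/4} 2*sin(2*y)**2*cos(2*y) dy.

1/3

Let u = sin(2*y), so du = 2*cos(2*y) dy. When y = 0, u = 0; when y = pi/4, u = 1.
The integral becomes ∫ u**2 du from 0 to 1, with antiderivative u**3/3.
Back in y: F(y) = sin(2*y)**3/3.
Then F(pi/4) - F(0) = (1/3) - (0) = 1/3.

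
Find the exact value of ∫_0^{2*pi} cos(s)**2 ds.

Use the identity cos^2(s) = (1 + cos(2*s))/2.
An antiderivative is F(s) = s/2 + sin(2*s)/4.
Then F(2*pi) - F(0) = (pi) - (0) = pi.

pi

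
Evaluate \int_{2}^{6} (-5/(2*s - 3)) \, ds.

-5*log(3)

An antiderivative is F(s) = -5*log(2*s - 3)/2.
Then F(6) - F(2) = (-5*log(3)) - (0) = -5*log(3).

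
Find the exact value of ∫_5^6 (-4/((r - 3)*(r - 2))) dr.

Factor the denominator: r**2 - 5*r + 6 = (r - 2)(r - 3).
Partial fractions: -4/((r - 3)*(r - 2)) = 4/(r - 2) - 4/(r - 3).
An antiderivative is F(r) = -4*log(r - 3) + 4*log(r - 2).
Then F(6) - F(5) = (-4*log(3) + 8*log(2)) - (log(81/16)) = -8*log(3) + 12*log(2).

-8*log(3) + 12*log(2)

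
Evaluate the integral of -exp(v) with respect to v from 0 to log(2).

-1

An antiderivative is F(v) = -exp(v).
Then F(log(2)) - F(0) = (-2) - (-1) = -1.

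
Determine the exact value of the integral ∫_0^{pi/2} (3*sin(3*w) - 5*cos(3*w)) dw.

An antiderivative is F(w) = -5*sin(3*w)/3 - cos(3*w).
Then F(pi/2) - F(0) = (5/3) - (-1) = 8/3.

8/3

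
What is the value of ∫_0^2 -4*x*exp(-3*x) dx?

-4/9 + 28*exp(-6)/9

Integrate by parts once (u = x, dv = -4*exp(-3*x) dx).
An antiderivative is F(x) = (12*x + 4)*exp(-3*x)/9.
Then F(2) - F(0) = (28*exp(-6)/9) - (4/9) = -4/9 + 28*exp(-6)/9.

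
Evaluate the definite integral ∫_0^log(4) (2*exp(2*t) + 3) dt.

An antiderivative is F(t) = exp(2*t) + 3*t.
Then F(log(4)) - F(0) = (log(64) + 16) - (1) = log(64) + 15.

log(64) + 15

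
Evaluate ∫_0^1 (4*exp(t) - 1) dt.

-5 + 4*E

An antiderivative is F(t) = -t + 4*exp(t).
Then F(1) - F(0) = (-1 + 4*E) - (4) = -5 + 4*E.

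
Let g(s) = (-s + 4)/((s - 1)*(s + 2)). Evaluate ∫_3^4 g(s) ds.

log(25/24)

Factor the denominator: s**2 + s - 2 = (s + 2)(s - 1).
Partial fractions: (-s + 4)/((s - 1)*(s + 2)) = -2/(s + 2) + 1/(s - 1).
An antiderivative is F(s) = log(s - 1) - 2*log(s + 2).
Then F(4) - F(3) = (-log(12)) - (log(2/25)) = log(25/24).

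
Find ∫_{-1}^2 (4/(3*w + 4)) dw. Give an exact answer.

4*log(10)/3

An antiderivative is F(w) = 4*log(3*w + 4)/3.
Then F(2) - F(-1) = (4*log(10)/3) - (0) = 4*log(10)/3.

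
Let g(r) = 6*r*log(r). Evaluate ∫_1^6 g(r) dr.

-105/2 + 108*log(2) + 108*log(3)

Integrate by parts once (u = ln r, dv = 6*r dr).
An antiderivative is F(r) = 3*r**2*(2*log(r) - 1)/2.
Then F(6) - F(1) = (-54 + 108*log(2) + 108*log(3)) - (-3/2) = -105/2 + 108*log(2) + 108*log(3).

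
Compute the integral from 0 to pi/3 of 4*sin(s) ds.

2

An antiderivative is F(s) = -4*cos(s).
Then F(pi/3) - F(0) = (-2) - (-4) = 2.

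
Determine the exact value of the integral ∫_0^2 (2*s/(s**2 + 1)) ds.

log(5)

Let u = s**2 + 1, so du = 2*s ds. When s = 0, u = 1; when s = 2, u = 5.
The integral becomes ∫ 1/u du from 1 to 5, with antiderivative log(u).
Back in s: F(s) = log(s**2 + 1).
Then F(2) - F(0) = (log(5)) - (0) = log(5).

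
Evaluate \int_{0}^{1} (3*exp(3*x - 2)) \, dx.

-(1 - exp(3))*exp(-2)

Let u = 3*x - 2, so du = 3 dx. When x = 0, u = -2; when x = 1, u = 1.
The integral becomes ∫ exp(u) du from -2 to 1, with antiderivative exp(u).
Back in x: F(x) = exp(3*x - 2).
Then F(1) - F(0) = (exp(1)) - (exp(-2)) = -(1 - exp(3))*exp(-2).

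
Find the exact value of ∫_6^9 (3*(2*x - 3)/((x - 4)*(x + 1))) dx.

-3*log(7) + 6*log(5)

Factor the denominator: x**2 - 3*x - 4 = (x + 1)(x - 4).
Partial fractions: 3*(2*x - 3)/((x - 4)*(x + 1)) = 3/(x + 1) + 3/(x - 4).
An antiderivative is F(x) = 3*log(x - 4) + 3*log(x + 1).
Then F(9) - F(6) = (3*log(2) + 6*log(5)) - (3*log(2) + 3*log(7)) = -3*log(7) + 6*log(5).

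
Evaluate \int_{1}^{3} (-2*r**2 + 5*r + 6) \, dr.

By the power rule, an antiderivative is F(r) = -2*r**3/3 + 5*r**2/2 + 6*r.
Then F(3) - F(1) = (45/2) - (47/6) = 44/3.

44/3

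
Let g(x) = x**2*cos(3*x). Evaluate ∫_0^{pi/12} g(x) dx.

sqrt(2)*(-32 + pi**2 + 8*pi)/864

Integrate by parts twice (u = x^2, dv = cos(3*x) dx).
An antiderivative is F(x) = x**2*sin(3*x)/3 + 2*x*cos(3*x)/9 - 2*sin(3*x)/27.
Then F(pi/12) - F(0) = (sqrt(2)*(-32 + pi**2 + 8*pi)/864) - (0) = sqrt(2)*(-32 + pi**2 + 8*pi)/864.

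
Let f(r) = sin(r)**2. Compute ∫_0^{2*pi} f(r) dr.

Use the identity sin^2(r) = (1 - cos(2*r))/2.
An antiderivative is F(r) = r/2 - sin(2*r)/4.
Then F(2*pi) - F(0) = (pi) - (0) = pi.

pi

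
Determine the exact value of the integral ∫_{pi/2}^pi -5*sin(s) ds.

-5

An antiderivative is F(s) = 5*cos(s).
Then F(pi) - F(pi/2) = (-5) - (0) = -5.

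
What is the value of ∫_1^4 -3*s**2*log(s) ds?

Integrate by parts once (u = ln s, dv = -3*s**2 ds).
An antiderivative is F(s) = -s**3*(3*log(s) - 1)/3.
Then F(4) - F(1) = (64/3 - 128*log(2)) - (1/3) = 21 - 128*log(2).

21 - 128*log(2)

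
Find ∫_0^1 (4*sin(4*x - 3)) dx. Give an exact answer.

cos(3) - cos(1)

Let u = 4*x - 3, so du = 4 dx. When x = 0, u = -3; when x = 1, u = 1.
The integral becomes ∫ sin(u) du from -3 to 1, with antiderivative -cos(u).
Back in x: F(x) = -cos(4*x - 3).
Then F(1) - F(0) = (-cos(1)) - (-cos(3)) = cos(3) - cos(1).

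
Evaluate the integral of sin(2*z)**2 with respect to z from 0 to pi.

pi/2

Use the identity sin^2(2*z) = (1 - cos(4*z))/2.
An antiderivative is F(z) = z/2 - sin(4*z)/8.
Then F(pi) - F(0) = (pi/2) - (0) = pi/2.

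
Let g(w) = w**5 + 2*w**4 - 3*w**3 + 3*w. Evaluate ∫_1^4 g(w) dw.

By the power rule, an antiderivative is F(w) = w**6/6 + 2*w**5/5 - 3*w**4/4 + 3*w**2/2.
Then F(4) - F(1) = (13864/15) - (79/60) = 18459/20.

18459/20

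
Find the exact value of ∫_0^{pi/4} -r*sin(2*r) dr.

-1/4

Integrate by parts once (u = r, dv = -sin(2*r) dr).
An antiderivative is F(r) = r*cos(2*r)/2 - sin(2*r)/4.
Then F(pi/4) - F(0) = (-1/4) - (0) = -1/4.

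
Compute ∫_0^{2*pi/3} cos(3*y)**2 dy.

pi/3

Use the identity cos^2(3*y) = (1 + cos(6*y))/2.
An antiderivative is F(y) = y/2 + sin(6*y)/12.
Then F(2*pi/3) - F(0) = (pi/3) - (0) = pi/3.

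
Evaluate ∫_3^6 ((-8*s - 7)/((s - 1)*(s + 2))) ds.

-2*log(5) - 4*log(2)

Factor the denominator: s**2 + s - 2 = (s + 2)(s - 1).
Partial fractions: (-8*s - 7)/((s - 1)*(s + 2)) = -3/(s + 2) - 5/(s - 1).
An antiderivative is F(s) = -5*log(s - 1) - 3*log(s + 2).
Then F(6) - F(3) = (-5*log(5) - 9*log(2)) - (-3*log(5) - 5*log(2)) = -2*log(5) - 4*log(2).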